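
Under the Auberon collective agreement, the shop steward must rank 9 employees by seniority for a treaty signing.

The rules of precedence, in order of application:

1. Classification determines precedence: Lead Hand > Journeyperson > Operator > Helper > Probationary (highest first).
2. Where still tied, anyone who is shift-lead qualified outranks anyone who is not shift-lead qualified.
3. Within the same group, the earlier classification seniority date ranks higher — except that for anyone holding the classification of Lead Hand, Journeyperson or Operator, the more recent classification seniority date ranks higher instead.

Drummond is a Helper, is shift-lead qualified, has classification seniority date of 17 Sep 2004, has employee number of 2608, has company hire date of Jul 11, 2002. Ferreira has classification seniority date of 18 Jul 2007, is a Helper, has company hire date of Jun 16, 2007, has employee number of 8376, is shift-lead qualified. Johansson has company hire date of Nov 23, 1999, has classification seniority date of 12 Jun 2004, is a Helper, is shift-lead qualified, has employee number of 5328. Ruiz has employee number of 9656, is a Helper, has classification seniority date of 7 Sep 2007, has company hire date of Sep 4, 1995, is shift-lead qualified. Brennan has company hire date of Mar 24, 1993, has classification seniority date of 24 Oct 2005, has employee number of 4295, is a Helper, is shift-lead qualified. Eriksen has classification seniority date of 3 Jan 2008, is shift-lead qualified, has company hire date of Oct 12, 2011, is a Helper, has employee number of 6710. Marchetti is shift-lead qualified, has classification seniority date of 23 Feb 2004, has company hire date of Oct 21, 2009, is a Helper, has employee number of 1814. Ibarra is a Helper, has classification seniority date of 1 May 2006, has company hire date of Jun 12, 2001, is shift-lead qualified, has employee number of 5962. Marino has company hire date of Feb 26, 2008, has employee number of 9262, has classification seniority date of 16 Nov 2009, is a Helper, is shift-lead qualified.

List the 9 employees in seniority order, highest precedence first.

By classification: Marchetti, Johansson, Drummond, Brennan, Ibarra, Ferreira, Ruiz, Eriksen and Marino (Helper).
Marchetti, Johansson, Drummond, Brennan, Ibarra, Ferreira, Ruiz, Eriksen and Marino are each shift-lead qualified, so the next rule applies.
Among Marchetti, Johansson, Drummond, Brennan, Ibarra, Ferreira, Ruiz, Eriksen and Marino, by classification seniority date (earlier first): Marchetti (23 Feb 2004) before Johansson (12 Jun 2004) before Drummond (17 Sep 2004) before Brennan (24 Oct 2005) before Ibarra (1 May 2006) before Ferreira (18 Jul 2007) before Ruiz (7 Sep 2007) before Eriksen (3 Jan 2008) before Marino (16 Nov 2009).
Full order: Marchetti, Johansson, Drummond, Brennan, Ibarra, Ferreira, Ruiz, Eriksen, Marino.

Marchetti, Johansson, Drummond, Brennan, Ibarra, Ferreira, Ruiz, Eriksen, Marino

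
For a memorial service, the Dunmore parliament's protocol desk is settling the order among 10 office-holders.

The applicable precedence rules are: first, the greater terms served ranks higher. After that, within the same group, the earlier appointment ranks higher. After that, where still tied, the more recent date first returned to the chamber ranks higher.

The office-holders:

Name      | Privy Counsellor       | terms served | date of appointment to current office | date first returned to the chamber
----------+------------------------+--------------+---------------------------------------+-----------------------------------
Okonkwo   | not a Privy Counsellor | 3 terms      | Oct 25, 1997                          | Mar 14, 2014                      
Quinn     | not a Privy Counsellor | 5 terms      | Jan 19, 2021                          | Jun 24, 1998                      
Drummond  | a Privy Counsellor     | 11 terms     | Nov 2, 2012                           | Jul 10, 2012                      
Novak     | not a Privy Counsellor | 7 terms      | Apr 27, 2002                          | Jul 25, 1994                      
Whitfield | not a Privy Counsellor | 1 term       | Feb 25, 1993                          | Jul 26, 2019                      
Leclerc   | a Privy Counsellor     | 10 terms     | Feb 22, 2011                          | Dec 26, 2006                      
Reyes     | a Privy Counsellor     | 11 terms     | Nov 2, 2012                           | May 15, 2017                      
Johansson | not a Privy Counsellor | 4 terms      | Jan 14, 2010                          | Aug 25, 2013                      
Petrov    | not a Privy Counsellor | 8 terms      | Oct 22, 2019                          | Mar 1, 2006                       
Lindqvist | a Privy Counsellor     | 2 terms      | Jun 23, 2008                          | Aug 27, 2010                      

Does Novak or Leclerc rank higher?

Leclerc

By terms served (higher first): Reyes and Drummond (both 11 terms); then Leclerc (10 terms); then Petrov (8 terms); then Novak (7 terms); then Quinn (5 terms); then Johansson (4 terms); then Okonkwo (3 terms); then Lindqvist (2 terms); then Whitfield (1 term).
Reyes and Drummond both have date of appointment to current office Nov 2, 2012, so the next rule applies.
Among Reyes and Drummond, by date first returned to the chamber (later first): Reyes (May 15, 2017) before Drummond (Jul 10, 2012).
So Leclerc takes precedence.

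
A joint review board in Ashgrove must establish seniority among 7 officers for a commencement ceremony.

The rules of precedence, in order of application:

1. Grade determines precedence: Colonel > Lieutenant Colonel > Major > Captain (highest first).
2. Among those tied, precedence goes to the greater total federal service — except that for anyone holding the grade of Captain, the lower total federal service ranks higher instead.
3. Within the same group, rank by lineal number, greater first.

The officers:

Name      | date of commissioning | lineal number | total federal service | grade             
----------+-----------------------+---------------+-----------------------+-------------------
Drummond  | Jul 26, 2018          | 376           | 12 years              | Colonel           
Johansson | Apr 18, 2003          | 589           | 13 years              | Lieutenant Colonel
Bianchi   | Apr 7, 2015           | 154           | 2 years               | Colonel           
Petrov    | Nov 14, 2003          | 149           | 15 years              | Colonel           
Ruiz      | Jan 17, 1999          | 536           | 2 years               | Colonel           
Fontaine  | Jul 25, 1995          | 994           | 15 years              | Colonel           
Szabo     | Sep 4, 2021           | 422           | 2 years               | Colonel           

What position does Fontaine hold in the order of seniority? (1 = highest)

By grade: Fontaine, Petrov, Drummond, Ruiz, Szabo and Bianchi (Colonel); then Johansson (Lieutenant Colonel).
Among Fontaine, Petrov, Drummond, Ruiz, Szabo and Bianchi, by total federal service (higher first): Fontaine and Petrov (15 years) before Drummond (12 years) before Ruiz, Szabo and Bianchi (2 years).
Among Fontaine and Petrov, by lineal number (higher first): Fontaine (994) before Petrov (149).
Among Ruiz, Szabo and Bianchi, by lineal number (higher first): Ruiz (536) before Szabo (422) before Bianchi (154).
Order: Fontaine, Petrov, Drummond, Ruiz, Szabo, Bianchi, Johansson. So position 1.

1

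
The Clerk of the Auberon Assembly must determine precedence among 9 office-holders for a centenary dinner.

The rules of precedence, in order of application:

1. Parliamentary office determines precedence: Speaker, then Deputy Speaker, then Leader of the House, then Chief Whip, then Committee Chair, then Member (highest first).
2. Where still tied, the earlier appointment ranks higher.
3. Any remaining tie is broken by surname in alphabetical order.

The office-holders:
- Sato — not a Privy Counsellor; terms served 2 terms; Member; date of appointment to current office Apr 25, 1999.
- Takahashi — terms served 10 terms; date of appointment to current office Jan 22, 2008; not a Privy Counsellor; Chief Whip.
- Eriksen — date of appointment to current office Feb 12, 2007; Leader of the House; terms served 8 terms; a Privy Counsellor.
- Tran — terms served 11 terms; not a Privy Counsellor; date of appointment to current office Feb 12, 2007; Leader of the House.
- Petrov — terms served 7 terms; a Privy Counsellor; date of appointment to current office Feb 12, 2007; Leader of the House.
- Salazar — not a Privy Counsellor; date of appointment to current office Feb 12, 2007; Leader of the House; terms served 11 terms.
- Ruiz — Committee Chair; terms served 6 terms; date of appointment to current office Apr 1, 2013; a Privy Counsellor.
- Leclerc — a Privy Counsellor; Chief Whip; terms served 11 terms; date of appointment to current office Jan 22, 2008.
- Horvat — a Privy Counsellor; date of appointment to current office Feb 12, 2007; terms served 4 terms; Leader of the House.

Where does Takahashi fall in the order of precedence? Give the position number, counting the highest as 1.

7

By parliamentary office: Eriksen, Horvat, Petrov, Salazar and Tran (Leader of the House); then Leclerc and Takahashi (Chief Whip); then Ruiz (Committee Chair); then Sato (Member).
Eriksen, Horvat, Petrov, Salazar and Tran all have date of appointment to current office Feb 12, 2007, so the next rule applies.
Among Eriksen, Horvat, Petrov, Salazar and Tran, alphabetically by surname: Eriksen before Horvat before Petrov before Salazar before Tran.
Leclerc and Takahashi both have date of appointment to current office Jan 22, 2008, so the next rule applies.
Among Leclerc and Takahashi, alphabetically by surname: Leclerc before Takahashi.
Order: Eriksen, Horvat, Petrov, Salazar, Tran, Leclerc, Takahashi, Ruiz, Sato. So position 7.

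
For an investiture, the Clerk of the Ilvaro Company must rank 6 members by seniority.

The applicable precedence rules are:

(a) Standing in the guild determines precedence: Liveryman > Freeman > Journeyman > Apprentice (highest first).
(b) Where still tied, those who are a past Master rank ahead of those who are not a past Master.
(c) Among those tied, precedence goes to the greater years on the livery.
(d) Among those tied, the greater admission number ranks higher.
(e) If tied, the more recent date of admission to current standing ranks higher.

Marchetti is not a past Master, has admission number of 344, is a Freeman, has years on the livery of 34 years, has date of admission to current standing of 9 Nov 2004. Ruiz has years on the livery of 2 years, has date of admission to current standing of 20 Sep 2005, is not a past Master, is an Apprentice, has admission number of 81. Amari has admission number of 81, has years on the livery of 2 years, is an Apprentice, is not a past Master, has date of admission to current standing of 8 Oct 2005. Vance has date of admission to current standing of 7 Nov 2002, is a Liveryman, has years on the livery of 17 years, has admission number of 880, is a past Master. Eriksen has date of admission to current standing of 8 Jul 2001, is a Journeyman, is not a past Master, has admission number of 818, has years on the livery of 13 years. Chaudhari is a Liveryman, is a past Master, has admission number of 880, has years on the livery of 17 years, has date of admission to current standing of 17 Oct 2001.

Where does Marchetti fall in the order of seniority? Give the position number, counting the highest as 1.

By standing in the guild: Vance and Chaudhari (Liveryman); then Marchetti (Freeman); then Eriksen (Journeyman); then Amari and Ruiz (Apprentice).
Vance and Chaudhari are each a past Master, so the next rule applies.
Vance and Chaudhari both have years on the livery 17 years, so the next rule applies.
Vance and Chaudhari both have admission number 880, so the next rule applies.
Among Vance and Chaudhari, by date of admission to current standing (later first): Vance (7 Nov 2002) before Chaudhari (17 Oct 2001).
Amari and Ruiz are each not a past Master, so the next rule applies.
Amari and Ruiz both have years on the livery 2 years, so the next rule applies.
Amari and Ruiz both have admission number 81, so the next rule applies.
Among Amari and Ruiz, by date of admission to current standing (later first): Amari (8 Oct 2005) before Ruiz (20 Sep 2005).
Order: Vance, Chaudhari, Marchetti, Eriksen, Amari, Ruiz. So position 3.

3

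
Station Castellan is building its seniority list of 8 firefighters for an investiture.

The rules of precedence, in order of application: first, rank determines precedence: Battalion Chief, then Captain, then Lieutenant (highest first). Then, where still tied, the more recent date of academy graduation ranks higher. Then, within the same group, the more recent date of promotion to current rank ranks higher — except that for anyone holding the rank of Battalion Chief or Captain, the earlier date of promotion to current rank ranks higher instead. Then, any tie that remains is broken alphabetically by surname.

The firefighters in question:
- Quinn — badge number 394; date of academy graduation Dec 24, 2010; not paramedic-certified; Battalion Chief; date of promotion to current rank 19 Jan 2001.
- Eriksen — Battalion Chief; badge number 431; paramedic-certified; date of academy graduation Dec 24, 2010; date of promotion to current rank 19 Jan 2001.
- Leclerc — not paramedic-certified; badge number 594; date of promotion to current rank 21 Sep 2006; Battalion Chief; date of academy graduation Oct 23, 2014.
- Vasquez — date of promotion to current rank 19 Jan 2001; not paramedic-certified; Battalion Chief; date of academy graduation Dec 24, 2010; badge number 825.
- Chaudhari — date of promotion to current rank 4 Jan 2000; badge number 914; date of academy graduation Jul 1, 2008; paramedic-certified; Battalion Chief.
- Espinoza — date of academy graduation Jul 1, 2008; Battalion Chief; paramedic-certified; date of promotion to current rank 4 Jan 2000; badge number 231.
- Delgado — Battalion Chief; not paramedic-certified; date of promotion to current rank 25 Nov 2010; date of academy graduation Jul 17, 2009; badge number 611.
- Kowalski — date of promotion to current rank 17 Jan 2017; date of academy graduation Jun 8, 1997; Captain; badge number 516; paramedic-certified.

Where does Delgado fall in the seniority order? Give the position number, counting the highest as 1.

By rank: Leclerc, Eriksen, Quinn, Vasquez, Delgado, Chaudhari and Espinoza (Battalion Chief); then Kowalski (Captain).
Among Leclerc, Eriksen, Quinn, Vasquez, Delgado, Chaudhari and Espinoza, by date of academy graduation (later first): Leclerc (Oct 23, 2014) before Eriksen, Quinn and Vasquez (Dec 24, 2010) before Delgado (Jul 17, 2009) before Chaudhari and Espinoza (Jul 1, 2008).
Eriksen, Quinn and Vasquez all have date of promotion to current rank 19 Jan 2001, so the next rule applies.
Among Eriksen, Quinn and Vasquez, alphabetically by surname: Eriksen before Quinn before Vasquez.
Chaudhari and Espinoza both have date of promotion to current rank 4 Jan 2000, so the next rule applies.
Among Chaudhari and Espinoza, alphabetically by surname: Chaudhari before Espinoza.
Order: Leclerc, Eriksen, Quinn, Vasquez, Delgado, Chaudhari, Espinoza, Kowalski. So position 5.

5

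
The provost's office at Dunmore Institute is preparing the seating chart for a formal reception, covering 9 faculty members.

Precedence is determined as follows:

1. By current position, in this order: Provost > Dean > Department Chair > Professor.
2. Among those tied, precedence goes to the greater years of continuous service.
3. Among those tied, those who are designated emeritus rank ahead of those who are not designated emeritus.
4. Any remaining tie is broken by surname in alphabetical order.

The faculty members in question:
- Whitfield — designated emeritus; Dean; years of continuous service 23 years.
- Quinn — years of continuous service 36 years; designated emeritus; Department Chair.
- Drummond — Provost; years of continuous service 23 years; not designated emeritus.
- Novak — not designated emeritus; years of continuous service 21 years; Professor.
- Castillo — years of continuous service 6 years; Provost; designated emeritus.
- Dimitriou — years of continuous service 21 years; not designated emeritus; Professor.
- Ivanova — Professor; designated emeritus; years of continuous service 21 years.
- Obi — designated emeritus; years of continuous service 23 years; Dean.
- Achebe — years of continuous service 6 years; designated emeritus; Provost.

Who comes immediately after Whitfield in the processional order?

Quinn

By current position: Drummond, Achebe and Castillo (Provost); then Obi and Whitfield (Dean); then Quinn (Department Chair); then Ivanova, Dimitriou and Novak (Professor).
Among Drummond, Achebe and Castillo, by years of continuous service (higher first): Drummond (23 years) before Achebe and Castillo (6 years).
Achebe and Castillo are each designated emeritus, so the next rule applies.
Among Achebe and Castillo, alphabetically by surname: Achebe before Castillo.
Obi and Whitfield both have years of continuous service 23 years, so the next rule applies.
Obi and Whitfield are each designated emeritus, so the next rule applies.
Among Obi and Whitfield, alphabetically by surname: Obi before Whitfield.
Ivanova, Dimitriou and Novak all have years of continuous service 21 years, so the next rule applies.
Among Ivanova, Dimitriou and Novak, designated emeritus before not designated emeritus: Ivanova (designated emeritus) before Dimitriou and Novak (not designated emeritus).
Among Dimitriou and Novak, alphabetically by surname: Dimitriou before Novak.
Order: Drummond, Achebe, Castillo, Obi, Whitfield, Quinn, Ivanova, Dimitriou, Novak.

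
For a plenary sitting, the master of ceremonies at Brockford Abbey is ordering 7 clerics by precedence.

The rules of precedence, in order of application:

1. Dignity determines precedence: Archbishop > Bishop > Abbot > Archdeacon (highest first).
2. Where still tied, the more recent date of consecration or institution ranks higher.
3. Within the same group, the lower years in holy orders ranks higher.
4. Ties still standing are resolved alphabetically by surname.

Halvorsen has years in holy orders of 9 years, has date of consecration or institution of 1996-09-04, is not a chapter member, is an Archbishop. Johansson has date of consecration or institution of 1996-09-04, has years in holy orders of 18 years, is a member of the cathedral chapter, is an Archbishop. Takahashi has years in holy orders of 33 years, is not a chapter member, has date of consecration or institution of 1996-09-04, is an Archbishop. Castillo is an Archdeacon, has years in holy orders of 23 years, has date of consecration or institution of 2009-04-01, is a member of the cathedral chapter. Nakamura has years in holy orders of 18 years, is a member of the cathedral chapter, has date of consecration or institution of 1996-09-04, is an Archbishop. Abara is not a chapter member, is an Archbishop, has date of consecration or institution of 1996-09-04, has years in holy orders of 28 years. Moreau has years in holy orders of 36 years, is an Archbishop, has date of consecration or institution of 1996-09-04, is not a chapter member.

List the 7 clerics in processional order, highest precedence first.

Halvorsen, Johansson, Nakamura, Abara, Takahashi, Moreau, Castillo

By dignity: Halvorsen, Johansson, Nakamura, Abara, Takahashi and Moreau (Archbishop); then Castillo (Archdeacon).
Halvorsen, Johansson, Nakamura, Abara, Takahashi and Moreau all have date of consecration or institution 1996-09-04, so the next rule applies.
Among Halvorsen, Johansson, Nakamura, Abara, Takahashi and Moreau, by years in holy orders (lower first): Halvorsen (9 years) before Johansson and Nakamura (18 years) before Abara (28 years) before Takahashi (33 years) before Moreau (36 years).
Among Johansson and Nakamura, alphabetically by surname: Johansson before Nakamura.
Full order: Halvorsen, Johansson, Nakamura, Abara, Takahashi, Moreau, Castillo.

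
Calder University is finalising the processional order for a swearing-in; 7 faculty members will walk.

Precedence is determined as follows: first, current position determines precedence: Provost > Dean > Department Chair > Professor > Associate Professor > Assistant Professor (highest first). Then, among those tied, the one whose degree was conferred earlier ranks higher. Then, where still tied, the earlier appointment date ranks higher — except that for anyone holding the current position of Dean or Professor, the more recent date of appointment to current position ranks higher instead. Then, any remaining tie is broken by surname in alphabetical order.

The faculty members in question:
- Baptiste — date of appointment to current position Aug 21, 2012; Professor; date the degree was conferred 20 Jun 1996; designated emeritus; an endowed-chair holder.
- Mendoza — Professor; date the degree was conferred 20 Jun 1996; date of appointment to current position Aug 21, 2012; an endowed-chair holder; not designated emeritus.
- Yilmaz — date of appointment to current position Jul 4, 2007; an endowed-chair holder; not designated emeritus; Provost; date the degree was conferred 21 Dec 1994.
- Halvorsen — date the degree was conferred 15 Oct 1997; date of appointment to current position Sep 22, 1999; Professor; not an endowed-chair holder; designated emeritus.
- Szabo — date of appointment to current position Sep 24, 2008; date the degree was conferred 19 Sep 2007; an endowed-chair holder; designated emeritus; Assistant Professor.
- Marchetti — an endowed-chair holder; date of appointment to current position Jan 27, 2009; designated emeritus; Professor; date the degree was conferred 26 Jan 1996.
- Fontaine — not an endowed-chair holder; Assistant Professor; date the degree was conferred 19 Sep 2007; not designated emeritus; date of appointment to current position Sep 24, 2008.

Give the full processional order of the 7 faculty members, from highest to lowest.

Yilmaz, Marchetti, Baptiste, Mendoza, Halvorsen, Fontaine, Szabo

By current position: Yilmaz (Provost); then Marchetti, Baptiste, Mendoza and Halvorsen (Professor); then Fontaine and Szabo (Assistant Professor).
Among Marchetti, Baptiste, Mendoza and Halvorsen, by date the degree was conferred (earlier first): Marchetti (26 Jan 1996) before Baptiste and Mendoza (20 Jun 1996) before Halvorsen (15 Oct 1997).
Baptiste and Mendoza both have date of appointment to current position Aug 21, 2012, so the next rule applies.
Among Baptiste and Mendoza, alphabetically by surname: Baptiste before Mendoza.
Fontaine and Szabo both have date the degree was conferred 19 Sep 2007, so the next rule applies.
Fontaine and Szabo both have date of appointment to current position Sep 24, 2008, so the next rule applies.
Among Fontaine and Szabo, alphabetically by surname: Fontaine before Szabo.
Full order: Yilmaz, Marchetti, Baptiste, Mendoza, Halvorsen, Fontaine, Szabo.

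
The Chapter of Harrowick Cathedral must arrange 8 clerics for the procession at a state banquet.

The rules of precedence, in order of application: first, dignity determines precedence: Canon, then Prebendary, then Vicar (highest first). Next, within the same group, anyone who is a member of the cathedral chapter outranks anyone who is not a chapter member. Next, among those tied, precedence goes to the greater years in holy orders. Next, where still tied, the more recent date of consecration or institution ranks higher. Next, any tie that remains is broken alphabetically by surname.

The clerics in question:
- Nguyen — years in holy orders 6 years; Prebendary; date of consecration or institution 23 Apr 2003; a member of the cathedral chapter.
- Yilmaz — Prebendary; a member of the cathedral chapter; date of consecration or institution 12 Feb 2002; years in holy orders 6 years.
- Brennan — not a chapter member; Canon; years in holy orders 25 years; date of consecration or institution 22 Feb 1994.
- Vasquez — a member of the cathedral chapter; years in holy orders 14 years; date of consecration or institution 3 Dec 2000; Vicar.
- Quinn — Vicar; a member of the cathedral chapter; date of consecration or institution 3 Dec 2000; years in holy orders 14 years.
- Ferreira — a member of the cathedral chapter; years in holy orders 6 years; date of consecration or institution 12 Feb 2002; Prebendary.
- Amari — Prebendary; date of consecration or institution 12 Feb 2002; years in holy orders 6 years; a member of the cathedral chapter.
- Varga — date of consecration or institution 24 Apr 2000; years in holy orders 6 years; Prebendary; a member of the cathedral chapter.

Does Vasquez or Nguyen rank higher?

Nguyen

By dignity: Brennan (Canon); then Nguyen, Amari, Ferreira, Yilmaz and Varga (Prebendary); then Quinn and Vasquez (Vicar).
Nguyen, Amari, Ferreira, Yilmaz and Varga are each a member of the cathedral chapter, so the next rule applies.
Nguyen, Amari, Ferreira, Yilmaz and Varga all have years in holy orders 6 years, so the next rule applies.
Among Nguyen, Amari, Ferreira, Yilmaz and Varga, by date of consecration or institution (later first): Nguyen (23 Apr 2003) before Amari, Ferreira and Yilmaz (12 Feb 2002) before Varga (24 Apr 2000).
Among Amari, Ferreira and Yilmaz, alphabetically by surname: Amari before Ferreira before Yilmaz.
Quinn and Vasquez are each a member of the cathedral chapter, so the next rule applies.
Quinn and Vasquez both have years in holy orders 14 years, so the next rule applies.
Quinn and Vasquez both have date of consecration or institution 3 Dec 2000, so the next rule applies.
Among Quinn and Vasquez, alphabetically by surname: Quinn before Vasquez.
So Nguyen takes precedence.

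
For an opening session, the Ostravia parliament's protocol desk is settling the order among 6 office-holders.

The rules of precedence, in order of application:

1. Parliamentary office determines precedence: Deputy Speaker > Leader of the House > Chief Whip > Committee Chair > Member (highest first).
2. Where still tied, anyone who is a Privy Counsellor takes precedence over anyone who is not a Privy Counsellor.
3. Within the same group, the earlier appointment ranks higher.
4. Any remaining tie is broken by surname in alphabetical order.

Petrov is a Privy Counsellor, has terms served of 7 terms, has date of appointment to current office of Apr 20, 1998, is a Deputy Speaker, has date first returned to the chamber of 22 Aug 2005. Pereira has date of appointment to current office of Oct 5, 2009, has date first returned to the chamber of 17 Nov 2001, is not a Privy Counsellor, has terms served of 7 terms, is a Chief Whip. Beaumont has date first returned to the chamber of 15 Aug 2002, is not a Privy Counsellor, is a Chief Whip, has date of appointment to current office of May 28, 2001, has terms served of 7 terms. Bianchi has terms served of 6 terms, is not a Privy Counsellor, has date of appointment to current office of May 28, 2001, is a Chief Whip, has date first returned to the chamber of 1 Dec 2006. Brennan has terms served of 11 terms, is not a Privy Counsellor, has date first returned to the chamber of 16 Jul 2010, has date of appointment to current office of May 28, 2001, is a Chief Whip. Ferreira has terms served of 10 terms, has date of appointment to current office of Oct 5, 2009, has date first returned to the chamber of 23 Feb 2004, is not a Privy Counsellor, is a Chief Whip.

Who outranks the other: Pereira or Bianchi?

Bianchi

By parliamentary office: Petrov (Deputy Speaker); then Beaumont, Bianchi, Brennan, Ferreira and Pereira (Chief Whip).
Beaumont, Bianchi, Brennan, Ferreira and Pereira are each not a Privy Counsellor, so the next rule applies.
Among Beaumont, Bianchi, Brennan, Ferreira and Pereira, by date of appointment to current office (earlier first): Beaumont, Bianchi and Brennan (May 28, 2001) before Ferreira and Pereira (Oct 5, 2009).
Among Beaumont, Bianchi and Brennan, alphabetically by surname: Beaumont before Bianchi before Brennan.
Among Ferreira and Pereira, alphabetically by surname: Ferreira before Pereira.
So Bianchi takes precedence.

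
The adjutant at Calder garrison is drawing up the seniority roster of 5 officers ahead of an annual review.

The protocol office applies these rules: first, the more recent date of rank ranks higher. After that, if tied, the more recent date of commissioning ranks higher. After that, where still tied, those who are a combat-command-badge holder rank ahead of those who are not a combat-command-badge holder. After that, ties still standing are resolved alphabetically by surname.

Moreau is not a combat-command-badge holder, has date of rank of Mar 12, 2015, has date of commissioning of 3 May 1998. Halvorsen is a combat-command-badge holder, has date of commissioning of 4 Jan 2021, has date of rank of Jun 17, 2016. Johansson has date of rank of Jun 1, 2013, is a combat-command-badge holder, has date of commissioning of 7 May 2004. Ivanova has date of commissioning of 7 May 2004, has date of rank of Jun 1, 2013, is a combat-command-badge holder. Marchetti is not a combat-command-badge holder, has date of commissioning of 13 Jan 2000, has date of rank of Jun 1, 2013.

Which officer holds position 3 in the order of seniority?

By date of rank (later first): Halvorsen (Jun 17, 2016); then Moreau (Mar 12, 2015); then Ivanova, Johansson and Marchetti (each Jun 1, 2013).
Among Ivanova, Johansson and Marchetti, by date of commissioning (later first): Ivanova and Johansson (7 May 2004) before Marchetti (13 Jan 2000).
Ivanova and Johansson are each a combat-command-badge holder, so the next rule applies.
Among Ivanova and Johansson, alphabetically by surname: Ivanova before Johansson.
Order: Halvorsen, Moreau, Ivanova, Johansson, Marchetti.

Ivanova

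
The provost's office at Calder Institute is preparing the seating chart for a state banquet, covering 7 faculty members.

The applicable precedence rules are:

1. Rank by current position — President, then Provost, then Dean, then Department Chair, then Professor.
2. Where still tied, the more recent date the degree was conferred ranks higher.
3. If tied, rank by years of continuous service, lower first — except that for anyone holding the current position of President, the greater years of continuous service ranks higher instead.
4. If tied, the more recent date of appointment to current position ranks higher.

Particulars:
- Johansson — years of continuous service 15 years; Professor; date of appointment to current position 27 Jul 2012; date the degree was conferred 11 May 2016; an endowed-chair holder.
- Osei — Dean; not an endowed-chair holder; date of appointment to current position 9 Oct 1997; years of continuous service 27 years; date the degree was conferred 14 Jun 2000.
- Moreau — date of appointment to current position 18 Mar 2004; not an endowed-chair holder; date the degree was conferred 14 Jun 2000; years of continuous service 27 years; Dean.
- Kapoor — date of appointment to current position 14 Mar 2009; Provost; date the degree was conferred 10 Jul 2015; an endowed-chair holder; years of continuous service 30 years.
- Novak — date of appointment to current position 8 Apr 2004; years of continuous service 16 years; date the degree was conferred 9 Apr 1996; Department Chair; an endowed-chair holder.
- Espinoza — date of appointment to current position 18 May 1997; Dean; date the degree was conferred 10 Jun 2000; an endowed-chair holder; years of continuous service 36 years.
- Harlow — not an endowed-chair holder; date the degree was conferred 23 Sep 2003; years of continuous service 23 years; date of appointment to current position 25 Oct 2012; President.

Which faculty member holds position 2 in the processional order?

By current position: Harlow (President); then Kapoor (Provost); then Moreau, Osei and Espinoza (Dean); then Novak (Department Chair); then Johansson (Professor).
Among Moreau, Osei and Espinoza, by date the degree was conferred (later first): Moreau and Osei (14 Jun 2000) before Espinoza (10 Jun 2000).
Moreau and Osei both have years of continuous service 27 years, so the next rule applies.
Among Moreau and Osei, by date of appointment to current position (later first): Moreau (18 Mar 2004) before Osei (9 Oct 1997).
Order: Harlow, Kapoor, Moreau, Osei, Espinoza, Novak, Johansson.

Kapoor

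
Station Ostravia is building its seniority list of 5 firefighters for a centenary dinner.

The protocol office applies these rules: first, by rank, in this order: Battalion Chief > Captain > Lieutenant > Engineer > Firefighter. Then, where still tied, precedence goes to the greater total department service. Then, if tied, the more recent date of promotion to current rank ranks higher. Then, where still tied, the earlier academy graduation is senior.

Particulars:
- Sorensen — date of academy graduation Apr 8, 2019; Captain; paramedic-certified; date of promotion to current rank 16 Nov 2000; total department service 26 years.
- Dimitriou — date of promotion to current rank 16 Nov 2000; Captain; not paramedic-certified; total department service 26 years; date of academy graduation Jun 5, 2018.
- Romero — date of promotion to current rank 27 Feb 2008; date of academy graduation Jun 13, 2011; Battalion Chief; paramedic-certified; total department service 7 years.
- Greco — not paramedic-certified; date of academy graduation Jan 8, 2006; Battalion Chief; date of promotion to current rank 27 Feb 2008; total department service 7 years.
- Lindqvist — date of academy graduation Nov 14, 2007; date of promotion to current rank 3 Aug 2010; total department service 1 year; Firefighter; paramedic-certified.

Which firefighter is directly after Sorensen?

Lindqvist

By rank: Greco and Romero (Battalion Chief); then Dimitriou and Sorensen (Captain); then Lindqvist (Firefighter).
Greco and Romero both have total department service 7 years, so the next rule applies.
Greco and Romero both have date of promotion to current rank 27 Feb 2008, so the next rule applies.
Among Greco and Romero, by date of academy graduation (earlier first): Greco (Jan 8, 2006) before Romero (Jun 13, 2011).
Dimitriou and Sorensen both have total department service 26 years, so the next rule applies.
Dimitriou and Sorensen both have date of promotion to current rank 16 Nov 2000, so the next rule applies.
Among Dimitriou and Sorensen, by date of academy graduation (earlier first): Dimitriou (Jun 5, 2018) before Sorensen (Apr 8, 2019).
Order: Greco, Romero, Dimitriou, Sorensen, Lindqvist.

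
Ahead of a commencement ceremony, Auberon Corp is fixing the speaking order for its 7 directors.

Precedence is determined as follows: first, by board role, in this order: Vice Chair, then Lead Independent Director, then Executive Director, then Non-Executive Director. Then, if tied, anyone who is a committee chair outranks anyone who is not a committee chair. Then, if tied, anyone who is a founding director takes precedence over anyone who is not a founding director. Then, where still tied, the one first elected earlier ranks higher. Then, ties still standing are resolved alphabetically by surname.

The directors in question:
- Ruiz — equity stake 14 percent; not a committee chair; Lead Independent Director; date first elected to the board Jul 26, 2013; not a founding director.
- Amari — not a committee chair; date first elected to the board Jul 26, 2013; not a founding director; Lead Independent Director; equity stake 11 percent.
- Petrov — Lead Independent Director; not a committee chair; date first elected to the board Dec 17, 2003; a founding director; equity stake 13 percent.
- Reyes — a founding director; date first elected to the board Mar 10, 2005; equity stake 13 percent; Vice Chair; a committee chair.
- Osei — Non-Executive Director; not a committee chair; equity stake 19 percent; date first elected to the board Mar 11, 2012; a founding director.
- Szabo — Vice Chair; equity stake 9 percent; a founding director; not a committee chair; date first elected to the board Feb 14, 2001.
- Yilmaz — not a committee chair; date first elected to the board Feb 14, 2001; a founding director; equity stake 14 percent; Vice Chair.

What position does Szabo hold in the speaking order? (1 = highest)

2

By board role: Reyes, Szabo and Yilmaz (Vice Chair); then Petrov, Amari and Ruiz (Lead Independent Director); then Osei (Non-Executive Director).
Among Reyes, Szabo and Yilmaz, a committee chair before not a committee chair: Reyes (a committee chair) before Szabo and Yilmaz (not a committee chair).
Szabo and Yilmaz are each a founding director, so the next rule applies.
Szabo and Yilmaz both have date first elected to the board Feb 14, 2001, so the next rule applies.
Among Szabo and Yilmaz, alphabetically by surname: Szabo before Yilmaz.
Petrov, Amari and Ruiz are each not a committee chair, so the next rule applies.
Among Petrov, Amari and Ruiz, a founding director before not a founding director: Petrov (a founding director) before Amari and Ruiz (not a founding director).
Amari and Ruiz both have date first elected to the board Jul 26, 2013, so the next rule applies.
Among Amari and Ruiz, alphabetically by surname: Amari before Ruiz.
Order: Reyes, Szabo, Yilmaz, Petrov, Amari, Ruiz, Osei. So position 2.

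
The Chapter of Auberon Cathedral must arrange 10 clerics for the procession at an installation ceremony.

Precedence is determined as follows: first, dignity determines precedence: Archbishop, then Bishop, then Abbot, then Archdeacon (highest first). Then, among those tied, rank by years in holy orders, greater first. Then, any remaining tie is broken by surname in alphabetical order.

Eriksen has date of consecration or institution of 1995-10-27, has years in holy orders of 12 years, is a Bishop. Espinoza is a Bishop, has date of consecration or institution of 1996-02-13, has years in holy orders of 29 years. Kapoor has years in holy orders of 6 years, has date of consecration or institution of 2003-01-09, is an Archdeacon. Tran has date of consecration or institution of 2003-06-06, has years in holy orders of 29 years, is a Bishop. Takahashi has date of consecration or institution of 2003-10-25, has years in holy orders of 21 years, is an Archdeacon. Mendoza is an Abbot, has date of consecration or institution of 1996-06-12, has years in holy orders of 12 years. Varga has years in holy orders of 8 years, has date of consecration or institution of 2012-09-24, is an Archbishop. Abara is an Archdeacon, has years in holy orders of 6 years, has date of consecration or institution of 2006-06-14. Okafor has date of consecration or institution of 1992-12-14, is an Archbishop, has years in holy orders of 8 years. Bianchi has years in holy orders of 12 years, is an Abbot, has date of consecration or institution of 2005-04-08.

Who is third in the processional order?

By dignity: Okafor and Varga (Archbishop); then Espinoza, Tran and Eriksen (Bishop); then Bianchi and Mendoza (Abbot); then Takahashi, Abara and Kapoor (Archdeacon).
Okafor and Varga both have years in holy orders 8 years, so the next rule applies.
Among Okafor and Varga, alphabetically by surname: Okafor before Varga.
Among Espinoza, Tran and Eriksen, by years in holy orders (higher first): Espinoza and Tran (29 years) before Eriksen (12 years).
Among Espinoza and Tran, alphabetically by surname: Espinoza before Tran.
Bianchi and Mendoza both have years in holy orders 12 years, so the next rule applies.
Among Bianchi and Mendoza, alphabetically by surname: Bianchi before Mendoza.
Among Takahashi, Abara and Kapoor, by years in holy orders (higher first): Takahashi (21 years) before Abara and Kapoor (6 years).
Among Abara and Kapoor, alphabetically by surname: Abara before Kapoor.
Order: Okafor, Varga, Espinoza, Tran, Eriksen, Bianchi, Mendoza, Takahashi, Abara, Kapoor.

Espinoza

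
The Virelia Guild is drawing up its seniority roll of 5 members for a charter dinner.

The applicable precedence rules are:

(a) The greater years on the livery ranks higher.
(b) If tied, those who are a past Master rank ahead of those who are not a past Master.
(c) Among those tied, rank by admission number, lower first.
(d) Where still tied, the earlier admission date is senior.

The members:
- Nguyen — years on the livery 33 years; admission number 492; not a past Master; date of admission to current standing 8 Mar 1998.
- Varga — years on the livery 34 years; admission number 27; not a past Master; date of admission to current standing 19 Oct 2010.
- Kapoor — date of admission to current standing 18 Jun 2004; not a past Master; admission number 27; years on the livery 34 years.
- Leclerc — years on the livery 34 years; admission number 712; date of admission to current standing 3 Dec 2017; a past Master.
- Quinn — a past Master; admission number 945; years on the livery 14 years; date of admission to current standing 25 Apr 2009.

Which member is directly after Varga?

By years on the livery (higher first): Leclerc, Kapoor and Varga (each 34 years); then Nguyen (33 years); then Quinn (14 years).
Among Leclerc, Kapoor and Varga, a past Master before not a past Master: Leclerc (a past Master) before Kapoor and Varga (not a past Master).
Kapoor and Varga both have admission number 27, so the next rule applies.
Among Kapoor and Varga, by date of admission to current standing (earlier first): Kapoor (18 Jun 2004) before Varga (19 Oct 2010).
Order: Leclerc, Kapoor, Varga, Nguyen, Quinn.

Nguyen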